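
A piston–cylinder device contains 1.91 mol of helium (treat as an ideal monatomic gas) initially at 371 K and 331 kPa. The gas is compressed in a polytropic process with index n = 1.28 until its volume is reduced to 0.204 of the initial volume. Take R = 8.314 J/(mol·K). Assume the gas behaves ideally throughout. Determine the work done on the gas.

11800 J

V₁ = nRT₁/P₁ = 1.91×8.314×371/331 = 17.8 L.
Polytropic n=1.28: T₂ = T₁(V₁/V₂)^(n−1) = 371×(4.90)^0.28 = 579 K; P₂ = P₁(V₁/V₂)^n = 2530 kPa.
W = (P₁V₁−P₂V₂)/(n−1) = (331×17.8−2530×3.63)/0.28 = -11800 J.
Work done on the gas = −W_by = 11800 J.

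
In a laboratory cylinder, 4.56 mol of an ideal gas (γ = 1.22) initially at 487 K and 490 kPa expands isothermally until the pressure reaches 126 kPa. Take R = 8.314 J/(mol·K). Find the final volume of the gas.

V₁ = nRT₁/P₁ = 4.56×8.314×487/490 = 37.7 L.
Isothermal: T stays 487 K; PV = const ⇒ V₂ = 147 L, P₂ = 126 kPa.

147 L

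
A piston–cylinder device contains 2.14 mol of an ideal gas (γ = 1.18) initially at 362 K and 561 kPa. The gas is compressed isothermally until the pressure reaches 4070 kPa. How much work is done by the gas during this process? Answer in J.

V₁ = nRT₁/P₁ = 2.14×8.314×362/561 = 11.5 L.
Isothermal: T stays 362 K; PV = const ⇒ V₂ = 1.58 L, P₂ = 4070 kPa.
W = nRT ln(V₂/V₁) = 2.14×8.314×362×ln(0.138) = -12800 J.

-12800 J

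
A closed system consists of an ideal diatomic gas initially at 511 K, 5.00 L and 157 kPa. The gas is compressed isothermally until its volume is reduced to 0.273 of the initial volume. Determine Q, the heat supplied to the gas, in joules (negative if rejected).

n = P₁V₁/(RT₁) = 157×5.00/(8.314×511) = 0.185 mol.
Isothermal: T stays 511 K; PV = const ⇒ V₂ = 1.37 L, P₂ = 575 kPa.
ΔU = 0 (ideal gas, T constant).
W = nRT ln(V₂/V₁) = 0.185×8.314×511×ln(0.273) = -1020 J.
Q = ΔU + W = -1020 J.

-1020 J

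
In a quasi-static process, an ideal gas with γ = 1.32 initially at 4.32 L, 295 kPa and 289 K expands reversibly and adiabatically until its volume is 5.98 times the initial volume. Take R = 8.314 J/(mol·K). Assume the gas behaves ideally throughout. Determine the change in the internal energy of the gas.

-1740 J

n = P₁V₁/(RT₁) = 295×4.32/(8.314×289) = 0.530 mol.
Adiabatic: TV^(γ−1) = const ⇒ T₂ = 289×(0.167)^0.320 = 163 K; PV^γ = const ⇒ P₂ = 27.8 kPa.
For an ideal gas ΔU = nCvΔT with Cv = R/(γ−1) = 26.0 J/(mol·K).
ΔU = 0.530×26.0×(163−289) = -1740 J.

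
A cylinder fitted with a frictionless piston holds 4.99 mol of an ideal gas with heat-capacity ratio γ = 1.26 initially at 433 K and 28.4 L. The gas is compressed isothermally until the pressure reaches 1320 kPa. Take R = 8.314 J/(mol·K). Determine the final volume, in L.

13.6 L

P₁ = nRT₁/V₁ = 4.99×8.314×433/28.4 = 633 kPa.
Isothermal: T stays 433 K; PV = const ⇒ V₂ = 13.6 L, P₂ = 1320 kPa.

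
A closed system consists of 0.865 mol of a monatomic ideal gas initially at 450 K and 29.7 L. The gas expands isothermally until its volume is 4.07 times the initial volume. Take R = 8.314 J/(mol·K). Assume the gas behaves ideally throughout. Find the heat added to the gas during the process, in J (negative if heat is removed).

P₁ = nRT₁/V₁ = 0.865×8.314×450/29.7 = 109 kPa.
Isothermal: T stays 450 K; PV = const ⇒ V₂ = 121 L, P₂ = 26.8 kPa.
ΔU = 0 (ideal gas, T constant).
W = nRT ln(V₂/V₁) = 0.865×8.314×450×ln(4.07) = 4540 J.
Q = ΔU + W = 4540 J.

4540 J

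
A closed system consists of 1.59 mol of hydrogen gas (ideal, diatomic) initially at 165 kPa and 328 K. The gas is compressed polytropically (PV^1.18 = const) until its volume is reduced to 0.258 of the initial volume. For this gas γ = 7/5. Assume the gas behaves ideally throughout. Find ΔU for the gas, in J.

2990 J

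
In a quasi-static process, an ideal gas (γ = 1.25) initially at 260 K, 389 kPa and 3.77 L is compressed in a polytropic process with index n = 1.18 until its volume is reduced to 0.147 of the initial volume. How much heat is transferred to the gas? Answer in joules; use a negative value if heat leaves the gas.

-940 J

n = P₁V₁/(RT₁) = 389×3.77/(8.314×260) = 0.678 mol.
Polytropic n=1.18: T₂ = T₁(V₁/V₂)^(n−1) = 260×(6.80)^0.18 = 367 K; P₂ = P₁(V₁/V₂)^n = 3740 kPa.
W = (P₁V₁−P₂V₂)/(n−1) = (389×3.77−3740×0.554)/0.18 = -3360 J.
ΔU = nCvΔT = 0.678×33.3×(367−260) = 2420 J.
Q = ΔU + W = -940 J.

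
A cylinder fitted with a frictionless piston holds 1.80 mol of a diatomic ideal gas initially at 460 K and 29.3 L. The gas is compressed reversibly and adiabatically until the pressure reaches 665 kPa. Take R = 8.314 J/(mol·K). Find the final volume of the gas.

13.9 L

P₁ = nRT₁/V₁ = 1.80×8.314×460/29.3 = 235 kPa.
Adiabatic: T₂/T₁ = (P₂/P₁)^((γ−1)/γ) ⇒ T₂ = 460×(2.83)^0.286 = 619 K; V₂ = 13.9 L.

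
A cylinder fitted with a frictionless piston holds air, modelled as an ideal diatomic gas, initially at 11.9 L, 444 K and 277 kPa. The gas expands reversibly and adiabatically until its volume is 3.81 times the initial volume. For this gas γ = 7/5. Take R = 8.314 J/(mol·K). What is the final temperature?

260 K

Adiabatic: TV^(γ−1) = const ⇒ T₂ = 444×(0.262)^0.400 = 260 K; PV^γ = const ⇒ P₂ = 42.6 kPa.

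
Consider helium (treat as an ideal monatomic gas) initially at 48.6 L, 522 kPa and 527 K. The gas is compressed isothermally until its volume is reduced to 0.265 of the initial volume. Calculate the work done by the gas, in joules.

-33700 J

n = P₁V₁/(RT₁) = 522×48.6/(8.314×527) = 5.79 mol.
Isothermal: T stays 527 K; PV = const ⇒ V₂ = 12.9 L, P₂ = 1970 kPa.
W = nRT ln(V₂/V₁) = 5.79×8.314×527×ln(0.265) = -33700 J.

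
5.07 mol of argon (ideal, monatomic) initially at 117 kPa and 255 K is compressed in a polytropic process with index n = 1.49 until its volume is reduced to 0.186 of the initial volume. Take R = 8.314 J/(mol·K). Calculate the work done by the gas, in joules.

V₁ = nRT₁/P₁ = 5.07×8.314×255/117 = 91.9 L.
Polytropic n=1.49: T₂ = T₁(V₁/V₂)^(n−1) = 255×(5.38)^0.49 = 581 K; P₂ = P₁(V₁/V₂)^n = 1430 kPa.
W = (P₁V₁−P₂V₂)/(n−1) = (117×91.9−1430×17.1)/0.49 = -28100 J.

-28100 J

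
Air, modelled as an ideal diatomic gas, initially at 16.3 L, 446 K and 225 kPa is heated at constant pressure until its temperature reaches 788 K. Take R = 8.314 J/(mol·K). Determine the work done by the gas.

n = P₁V₁/(RT₁) = 225×16.3/(8.314×446) = 0.989 mol.
Isobaric: P stays 225 kPa; V/T = const ⇒ T₂ = 788 K, V₂ = 28.8 L.
W = PΔV = 225×(28.8−16.3) kPa·L = 2810 J.

2810 J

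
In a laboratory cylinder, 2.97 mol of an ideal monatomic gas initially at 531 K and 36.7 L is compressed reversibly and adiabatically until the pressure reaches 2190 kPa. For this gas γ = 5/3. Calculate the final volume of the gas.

12.4 L

P₁ = nRT₁/V₁ = 2.97×8.314×531/36.7 = 357 kPa.
Adiabatic: T₂/T₁ = (P₂/P₁)^((γ−1)/γ) ⇒ T₂ = 531×(6.13)^0.400 = 1100 K; V₂ = 12.4 L.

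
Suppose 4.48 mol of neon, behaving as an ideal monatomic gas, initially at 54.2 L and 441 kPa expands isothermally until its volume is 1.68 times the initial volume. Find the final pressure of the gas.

262 kPa

T₁ = P₁V₁/(nR) = 441×54.2/(4.48×8.314) = 642 K.
Isothermal: T stays 642 K; PV = const ⇒ V₂ = 91.1 L, P₂ = 262 kPa.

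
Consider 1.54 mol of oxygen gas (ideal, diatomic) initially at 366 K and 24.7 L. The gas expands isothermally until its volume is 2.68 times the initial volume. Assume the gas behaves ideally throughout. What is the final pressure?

70.8 kPa

P₁ = nRT₁/V₁ = 1.54×8.314×366/24.7 = 190 kPa.
Isothermal: T stays 366 K; PV = const ⇒ V₂ = 66.2 L, P₂ = 70.8 kPa.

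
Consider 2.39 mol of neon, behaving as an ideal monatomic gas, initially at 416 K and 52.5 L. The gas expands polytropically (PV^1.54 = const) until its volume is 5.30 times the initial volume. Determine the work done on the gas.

-9090 J

P₁ = nRT₁/V₁ = 2.39×8.314×416/52.5 = 157 kPa.
Polytropic n=1.54: T₂ = T₁(V₁/V₂)^(n−1) = 416×(0.189)^0.54 = 169 K; P₂ = P₁(V₁/V₂)^n = 12.1 kPa.
W = (P₁V₁−P₂V₂)/(n−1) = (157×52.5−12.1×278)/0.54 = 9090 J.
Work done on the gas = −W_by = -9090 J.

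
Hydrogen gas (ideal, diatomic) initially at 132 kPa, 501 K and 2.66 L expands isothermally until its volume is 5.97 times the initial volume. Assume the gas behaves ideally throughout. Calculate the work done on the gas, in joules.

-627 J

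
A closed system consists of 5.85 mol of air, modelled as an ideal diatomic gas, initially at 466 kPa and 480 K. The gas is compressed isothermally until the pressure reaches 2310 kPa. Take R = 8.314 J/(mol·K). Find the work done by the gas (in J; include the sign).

-37400 J

V₁ = nRT₁/P₁ = 5.85×8.314×480/466 = 50.1 L.
Isothermal: T stays 480 K; PV = const ⇒ V₂ = 10.1 L, P₂ = 2310 kPa.
W = nRT ln(V₂/V₁) = 5.85×8.314×480×ln(0.202) = -37400 J.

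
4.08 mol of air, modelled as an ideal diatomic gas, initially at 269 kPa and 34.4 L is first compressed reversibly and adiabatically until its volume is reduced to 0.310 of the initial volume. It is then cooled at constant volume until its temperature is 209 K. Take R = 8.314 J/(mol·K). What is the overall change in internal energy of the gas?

T₁ = P₁V₁/(nR) = 269×34.4/(4.08×8.314) = 273 K.
Step 1 — Adiabatic: TV^(γ−1) = const ⇒ T₂ = 273×(3.23)^0.400 = 436 K; PV^γ = const ⇒ P₂ = 1390 kPa.
ΔU = nCvΔT = 4.08×20.8×(436−273) = 13800 J.
Q = 0 for an adiabatic process, so W = −ΔU = -13800 J.
State after step 1: P = 1390 kPa, V = 10.7 L, T = 436 K.
Step 2 — Isochoric: V stays 10.7 L; P/T = const ⇒ T₂ = 209 K, P₂ = 665 kPa.
W = 0 (no volume change).
ΔU = nCvΔT = 4.08×20.8×(209−436) = -19200 J.
Q = ΔU = -19200 J.
Net over both steps: W = -13800 J, Q = -19200 J, ΔU = -5410 J.

-5410 J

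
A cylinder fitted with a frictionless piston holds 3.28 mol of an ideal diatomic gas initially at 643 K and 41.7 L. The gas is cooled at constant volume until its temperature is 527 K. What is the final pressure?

P₁ = nRT₁/V₁ = 3.28×8.314×643/41.7 = 420 kPa.
Isochoric: V stays 41.7 L; P/T = const ⇒ T₂ = 527 K, P₂ = 345 kPa.

345 kPa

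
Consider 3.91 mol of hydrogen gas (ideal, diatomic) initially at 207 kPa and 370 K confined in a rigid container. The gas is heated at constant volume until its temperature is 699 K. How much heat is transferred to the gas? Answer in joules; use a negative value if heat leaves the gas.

26700 J

V₁ = nRT₁/P₁ = 3.91×8.314×370/207 = 58.1 L.
Isochoric: V stays 58.1 L; P/T = const ⇒ T₂ = 699 K, P₂ = 391 kPa.
W = 0 (no volume change).
ΔU = nCvΔT = 3.91×20.8×(699−370) = 26700 J.
Q = ΔU = 26700 J.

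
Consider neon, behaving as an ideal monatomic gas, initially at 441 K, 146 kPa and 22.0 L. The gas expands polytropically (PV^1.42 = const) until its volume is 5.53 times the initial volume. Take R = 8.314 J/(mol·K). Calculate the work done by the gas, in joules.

3920 J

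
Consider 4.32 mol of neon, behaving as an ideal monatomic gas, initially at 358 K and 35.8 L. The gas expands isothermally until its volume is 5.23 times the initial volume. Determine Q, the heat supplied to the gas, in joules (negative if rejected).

21300 J

P₁ = nRT₁/V₁ = 4.32×8.314×358/35.8 = 359 kPa.
Isothermal: T stays 358 K; PV = const ⇒ V₂ = 187 L, P₂ = 68.7 kPa.
ΔU = 0 (ideal gas, T constant).
W = nRT ln(V₂/V₁) = 4.32×8.314×358×ln(5.23) = 21300 J.
Q = ΔU + W = 21300 J.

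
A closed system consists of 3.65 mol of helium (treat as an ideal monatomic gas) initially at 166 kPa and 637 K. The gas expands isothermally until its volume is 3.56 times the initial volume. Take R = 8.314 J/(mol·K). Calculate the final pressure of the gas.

46.6 kPa

V₁ = nRT₁/P₁ = 3.65×8.314×637/166 = 116 L.
Isothermal: T stays 637 K; PV = const ⇒ V₂ = 415 L, P₂ = 46.6 kPa.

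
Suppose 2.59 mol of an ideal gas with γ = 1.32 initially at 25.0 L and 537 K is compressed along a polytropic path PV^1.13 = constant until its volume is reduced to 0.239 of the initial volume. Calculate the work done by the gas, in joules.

P₁ = nRT₁/V₁ = 2.59×8.314×537/25.0 = 463 kPa.
Polytropic n=1.13: T₂ = T₁(V₁/V₂)^(n−1) = 537×(4.18)^0.13 = 647 K; P₂ = P₁(V₁/V₂)^n = 2330 kPa.
W = (P₁V₁−P₂V₂)/(n−1) = (463×25.0−2330×5.97)/0.13 = -18200 J.

-18200 J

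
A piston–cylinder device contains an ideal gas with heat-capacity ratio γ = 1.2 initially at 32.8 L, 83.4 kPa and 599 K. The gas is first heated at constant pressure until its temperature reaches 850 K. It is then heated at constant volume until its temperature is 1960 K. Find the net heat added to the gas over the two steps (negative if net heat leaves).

32200 J

n = P₁V₁/(RT₁) = 83.4×32.8/(8.314×599) = 0.549 mol.
Step 1 — Isobaric: P stays 83.4 kPa; V/T = const ⇒ T₂ = 850 K, V₂ = 46.5 L.
W = PΔV = 83.4×(46.5−32.8) kPa·L = 1150 J.
ΔU = nCvΔT = 0.549×41.6×(850−599) = 5730 J.
Q = ΔU + W = nCpΔT = 6880 J.
State after step 1: P = 83.4 kPa, V = 46.5 L, T = 850 K.
Step 2 — Isochoric: V stays 46.5 L; P/T = const ⇒ T₂ = 1960 K, P₂ = 192 kPa.
W = 0 (no volume change).
ΔU = nCvΔT = 0.549×41.6×(1960−850) = 25300 J.
Q = ΔU = 25300 J.
Net over both steps: W = 1150 J, Q = 32200 J, ΔU = 31100 J.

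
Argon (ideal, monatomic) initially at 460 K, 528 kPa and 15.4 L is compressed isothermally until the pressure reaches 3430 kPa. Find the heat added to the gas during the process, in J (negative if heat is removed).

n = P₁V₁/(RT₁) = 528×15.4/(8.314×460) = 2.13 mol.
Isothermal: T stays 460 K; PV = const ⇒ V₂ = 2.37 L, P₂ = 3430 kPa.
ΔU = 0 (ideal gas, T constant).
W = nRT ln(V₂/V₁) = 2.13×8.314×460×ln(0.154) = -15200 J.
Q = ΔU + W = -15200 J.

-15200 J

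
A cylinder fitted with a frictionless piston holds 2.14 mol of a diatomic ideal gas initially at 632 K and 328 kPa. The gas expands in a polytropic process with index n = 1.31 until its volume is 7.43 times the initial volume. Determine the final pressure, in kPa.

V₁ = nRT₁/P₁ = 2.14×8.314×632/328 = 34.3 L.
Polytropic n=1.31: T₂ = T₁(V₁/V₂)^(n−1) = 632×(0.135)^0.31 = 339 K; P₂ = P₁(V₁/V₂)^n = 23.7 kPa.

23.7 kPa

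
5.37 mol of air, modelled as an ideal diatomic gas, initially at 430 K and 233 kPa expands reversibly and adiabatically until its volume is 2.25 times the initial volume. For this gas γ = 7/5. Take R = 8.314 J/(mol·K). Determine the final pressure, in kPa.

V₁ = nRT₁/P₁ = 5.37×8.314×430/233 = 82.4 L.
Adiabatic: TV^(γ−1) = const ⇒ T₂ = 430×(0.444)^0.400 = 311 K; PV^γ = const ⇒ P₂ = 74.9 kPa.

74.9 kPa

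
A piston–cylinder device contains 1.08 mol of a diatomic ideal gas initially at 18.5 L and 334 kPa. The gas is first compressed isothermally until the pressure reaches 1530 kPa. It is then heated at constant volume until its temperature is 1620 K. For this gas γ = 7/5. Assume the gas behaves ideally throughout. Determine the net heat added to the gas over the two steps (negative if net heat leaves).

11500 J

T₁ = P₁V₁/(nR) = 334×18.5/(1.08×8.314) = 688 K.
Step 1 — Isothermal: T stays 688 K; PV = const ⇒ V₂ = 4.04 L, P₂ = 1530 kPa.
ΔU = 0 (ideal gas, T constant).
W = nRT ln(V₂/V₁) = 1.08×8.314×688×ln(0.218) = -9400 J.
Q = ΔU + W = -9400 J.
State after step 1: P = 1530 kPa, V = 4.04 L, T = 688 K.
Step 2 — Isochoric: V stays 4.04 L; P/T = const ⇒ T₂ = 1620 K, P₂ = 3600 kPa.
W = 0 (no volume change).
ΔU = nCvΔT = 1.08×20.8×(1620−688) = 20900 J.
Q = ΔU = 20900 J.
Net over both steps: W = -9400 J, Q = 11500 J, ΔU = 20900 J.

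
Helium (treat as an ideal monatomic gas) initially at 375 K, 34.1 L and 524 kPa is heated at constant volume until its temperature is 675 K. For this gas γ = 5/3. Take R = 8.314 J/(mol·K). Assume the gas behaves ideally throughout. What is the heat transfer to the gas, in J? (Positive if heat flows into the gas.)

n = P₁V₁/(RT₁) = 524×34.1/(8.314×375) = 5.73 mol.
Isochoric: V stays 34.1 L; P/T = const ⇒ T₂ = 675 K, P₂ = 943 kPa.
W = 0 (no volume change).
ΔU = nCvΔT = 5.73×12.5×(675−375) = 21400 J.
Q = ΔU = 21400 J.

21400 J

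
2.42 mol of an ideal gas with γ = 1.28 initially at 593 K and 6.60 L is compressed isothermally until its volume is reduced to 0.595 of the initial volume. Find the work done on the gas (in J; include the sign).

6190 J

P₁ = nRT₁/V₁ = 2.42×8.314×593/6.60 = 1810 kPa.
Isothermal: T stays 593 K; PV = const ⇒ V₂ = 3.93 L, P₂ = 3040 kPa.
W = nRT ln(V₂/V₁) = 2.42×8.314×593×ln(0.595) = -6190 J.
Work done on the gas = −W_by = 6190 J.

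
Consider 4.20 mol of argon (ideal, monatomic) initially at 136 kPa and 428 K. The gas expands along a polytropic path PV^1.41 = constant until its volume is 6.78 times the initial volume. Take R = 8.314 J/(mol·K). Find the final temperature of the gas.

195 K

V₁ = nRT₁/P₁ = 4.20×8.314×428/136 = 110 L.
Polytropic n=1.41: T₂ = T₁(V₁/V₂)^(n−1) = 428×(0.147)^0.41 = 195 K; P₂ = P₁(V₁/V₂)^n = 9.15 kPa.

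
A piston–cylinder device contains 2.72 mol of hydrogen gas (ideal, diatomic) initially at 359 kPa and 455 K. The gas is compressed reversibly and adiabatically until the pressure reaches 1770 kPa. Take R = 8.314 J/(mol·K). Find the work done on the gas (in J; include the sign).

14900 J

V₁ = nRT₁/P₁ = 2.72×8.314×455/359 = 28.7 L.
Adiabatic: T₂/T₁ = (P₂/P₁)^((γ−1)/γ) ⇒ T₂ = 455×(4.93)^0.286 = 718 K; V₂ = 9.17 L.
ΔU = nCvΔT = 2.72×20.8×(718−455) = 14900 J.
Q = 0 for an adiabatic process, so W = −ΔU = -14900 J.
Work done on the gas = −W_by = 14900 J.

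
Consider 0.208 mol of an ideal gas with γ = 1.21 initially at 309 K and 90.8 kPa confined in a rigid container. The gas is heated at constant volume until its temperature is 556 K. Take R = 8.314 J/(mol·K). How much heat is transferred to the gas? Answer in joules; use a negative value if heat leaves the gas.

2030 J

V₁ = nRT₁/P₁ = 0.208×8.314×309/90.8 = 5.88 L.
Isochoric: V stays 5.88 L; P/T = const ⇒ T₂ = 556 K, P₂ = 163 kPa.
W = 0 (no volume change).
ΔU = nCvΔT = 0.208×39.6×(556−309) = 2030 J.
Q = ΔU = 2030 J.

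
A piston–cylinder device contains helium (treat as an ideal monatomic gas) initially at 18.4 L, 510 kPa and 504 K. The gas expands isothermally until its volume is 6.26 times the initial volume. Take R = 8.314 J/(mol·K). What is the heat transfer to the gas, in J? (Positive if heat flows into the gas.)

17200 J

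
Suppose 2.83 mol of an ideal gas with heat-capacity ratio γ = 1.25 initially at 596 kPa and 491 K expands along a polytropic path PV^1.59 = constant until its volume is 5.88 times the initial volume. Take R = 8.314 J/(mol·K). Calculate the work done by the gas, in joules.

V₁ = nRT₁/P₁ = 2.83×8.314×491/596 = 19.4 L.
Polytropic n=1.59: T₂ = T₁(V₁/V₂)^(n−1) = 491×(0.170)^0.59 = 173 K; P₂ = P₁(V₁/V₂)^n = 35.6 kPa.
W = (P₁V₁−P₂V₂)/(n−1) = (596×19.4−35.6×114)/0.59 = 12700 J.

12700 J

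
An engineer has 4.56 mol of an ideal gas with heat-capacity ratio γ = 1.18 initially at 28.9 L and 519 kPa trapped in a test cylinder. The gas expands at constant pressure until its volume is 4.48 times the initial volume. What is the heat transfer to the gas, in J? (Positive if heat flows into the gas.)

342000 J

T₁ = P₁V₁/(nR) = 519×28.9/(4.56×8.314) = 396 K.
Isobaric: P stays 519 kPa; V/T = const ⇒ T₂ = 1770 K, V₂ = 129 L.
W = PΔV = 519×(129−28.9) kPa·L = 52200 J.
ΔU = nCvΔT = 4.56×46.2×(1770−396) = 290000 J.
Q = ΔU + W = nCpΔT = 342000 J.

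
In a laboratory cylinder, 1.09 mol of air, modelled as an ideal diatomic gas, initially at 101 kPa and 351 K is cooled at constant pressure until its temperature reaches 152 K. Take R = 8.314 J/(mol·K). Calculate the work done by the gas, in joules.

-1800 J

V₁ = nRT₁/P₁ = 1.09×8.314×351/101 = 31.5 L.
Isobaric: P stays 101 kPa; V/T = const ⇒ T₂ = 152 K, V₂ = 13.6 L.
W = PΔV = 101×(13.6−31.5) kPa·L = -1800 J.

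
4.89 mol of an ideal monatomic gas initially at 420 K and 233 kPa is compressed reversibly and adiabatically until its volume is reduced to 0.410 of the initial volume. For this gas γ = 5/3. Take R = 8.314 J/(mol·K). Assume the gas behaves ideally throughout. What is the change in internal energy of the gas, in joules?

V₁ = nRT₁/P₁ = 4.89×8.314×420/233 = 73.3 L.
Adiabatic: TV^(γ−1) = const ⇒ T₂ = 420×(2.44)^0.667 = 761 K; PV^γ = const ⇒ P₂ = 1030 kPa.
For an ideal gas ΔU = nCvΔT with Cv = (3/2)R = 12.5 J/(mol·K).
ΔU = 4.89×12.5×(761−420) = 20800 J.

20800 J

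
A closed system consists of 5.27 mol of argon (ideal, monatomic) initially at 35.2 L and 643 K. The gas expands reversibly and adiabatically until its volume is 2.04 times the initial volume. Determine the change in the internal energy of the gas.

-16000 J

P₁ = nRT₁/V₁ = 5.27×8.314×643/35.2 = 800 kPa.
Adiabatic: TV^(γ−1) = const ⇒ T₂ = 643×(0.490)^0.667 = 400 K; PV^γ = const ⇒ P₂ = 244 kPa.
For an ideal gas ΔU = nCvΔT with Cv = (3/2)R = 12.5 J/(mol·K).
ΔU = 5.27×12.5×(400−643) = -16000 J.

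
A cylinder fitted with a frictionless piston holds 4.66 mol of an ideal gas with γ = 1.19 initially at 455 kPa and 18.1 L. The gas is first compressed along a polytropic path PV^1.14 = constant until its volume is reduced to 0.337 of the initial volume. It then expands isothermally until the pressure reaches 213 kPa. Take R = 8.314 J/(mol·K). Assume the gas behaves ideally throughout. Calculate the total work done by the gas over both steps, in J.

9490 J

T₁ = P₁V₁/(nR) = 455×18.1/(4.66×8.314) = 213 K.
Step 1 — Polytropic n=1.14: T₂ = T₁(V₁/V₂)^(n−1) = 213×(2.97)^0.14 = 248 K; P₂ = P₁(V₁/V₂)^n = 1570 kPa.
W = (P₁V₁−P₂V₂)/(n−1) = (455×18.1−1570×6.10)/0.14 = -9680 J.
ΔU = nCvΔT = 4.66×43.8×(248−213) = 7130 J.
Q = ΔU + W = -2550 J.
State after step 1: P = 1570 kPa, V = 6.10 L, T = 248 K.
Step 2 — Isothermal: T stays 248 K; PV = const ⇒ V₂ = 45.0 L, P₂ = 213 kPa.
ΔU = 0 (ideal gas, T constant).
W = nRT ln(V₂/V₁) = 4.66×8.314×248×ln(7.38) = 19200 J.
Q = ΔU + W = 19200 J.
Net over both steps: W = 9490 J, Q = 16600 J, ΔU = 7130 J.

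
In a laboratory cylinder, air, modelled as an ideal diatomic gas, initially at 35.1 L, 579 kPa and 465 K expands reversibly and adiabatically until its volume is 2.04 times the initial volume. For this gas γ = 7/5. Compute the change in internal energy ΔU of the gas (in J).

-12600 J

n = P₁V₁/(RT₁) = 579×35.1/(8.314×465) = 5.26 mol.
Adiabatic: TV^(γ−1) = const ⇒ T₂ = 465×(0.490)^0.400 = 350 K; PV^γ = const ⇒ P₂ = 213 kPa.
For an ideal gas ΔU = nCvΔT with Cv = (5/2)R = 20.8 J/(mol·K).
ΔU = 5.26×20.8×(350−465) = -12600 J.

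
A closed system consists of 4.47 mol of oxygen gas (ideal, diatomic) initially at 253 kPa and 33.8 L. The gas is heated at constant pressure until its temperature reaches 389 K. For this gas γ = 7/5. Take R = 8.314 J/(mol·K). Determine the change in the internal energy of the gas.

T₁ = P₁V₁/(nR) = 253×33.8/(4.47×8.314) = 230 K.
Isobaric: P stays 253 kPa; V/T = const ⇒ T₂ = 389 K, V₂ = 57.1 L.
For an ideal gas ΔU = nCvΔT with Cv = (5/2)R = 20.8 J/(mol·K).
ΔU = 4.47×20.8×(389−230) = 14800 J.

14800 J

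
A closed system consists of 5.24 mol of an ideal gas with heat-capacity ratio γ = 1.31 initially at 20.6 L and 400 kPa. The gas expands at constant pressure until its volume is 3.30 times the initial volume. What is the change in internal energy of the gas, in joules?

61100 J

T₁ = P₁V₁/(nR) = 400×20.6/(5.24×8.314) = 189 K.
Isobaric: P stays 400 kPa; V/T = const ⇒ T₂ = 624 K, V₂ = 68.0 L.
For an ideal gas ΔU = nCvΔT with Cv = R/(γ−1) = 26.8 J/(mol·K).
ΔU = 5.24×26.8×(624−189) = 61100 J.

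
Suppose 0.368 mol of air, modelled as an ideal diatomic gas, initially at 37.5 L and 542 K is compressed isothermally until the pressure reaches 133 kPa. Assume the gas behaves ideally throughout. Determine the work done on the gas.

P₁ = nRT₁/V₁ = 0.368×8.314×542/37.5 = 44.2 kPa.
Isothermal: T stays 542 K; PV = const ⇒ V₂ = 12.5 L, P₂ = 133 kPa.
W = nRT ln(V₂/V₁) = 0.368×8.314×542×ln(0.332) = -1830 J.
Work done on the gas = −W_by = 1830 J.

1830 J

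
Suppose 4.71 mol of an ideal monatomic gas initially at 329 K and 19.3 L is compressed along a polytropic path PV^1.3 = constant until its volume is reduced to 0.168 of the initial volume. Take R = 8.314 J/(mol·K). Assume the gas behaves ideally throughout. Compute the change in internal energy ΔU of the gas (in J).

P₁ = nRT₁/V₁ = 4.71×8.314×329/19.3 = 668 kPa.
Polytropic n=1.3: T₂ = T₁(V₁/V₂)^(n−1) = 329×(5.95)^0.30 = 562 K; P₂ = P₁(V₁/V₂)^n = 6790 kPa.
For an ideal gas ΔU = nCvΔT with Cv = (3/2)R = 12.5 J/(mol·K).
ΔU = 4.71×12.5×(562−329) = 13700 J.

13700 J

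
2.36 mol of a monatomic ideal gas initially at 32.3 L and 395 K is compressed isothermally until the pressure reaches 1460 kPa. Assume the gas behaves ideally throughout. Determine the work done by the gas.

-14000 J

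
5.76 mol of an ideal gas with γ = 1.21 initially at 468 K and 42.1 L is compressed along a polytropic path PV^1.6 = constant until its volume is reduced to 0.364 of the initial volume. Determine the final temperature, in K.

P₁ = nRT₁/V₁ = 5.76×8.314×468/42.1 = 532 kPa.
Polytropic n=1.6: T₂ = T₁(V₁/V₂)^(n−1) = 468×(2.75)^0.60 = 858 K; P₂ = P₁(V₁/V₂)^n = 2680 kPa.

858 K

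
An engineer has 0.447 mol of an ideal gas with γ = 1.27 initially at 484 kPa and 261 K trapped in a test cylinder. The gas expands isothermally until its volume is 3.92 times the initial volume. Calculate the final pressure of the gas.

V₁ = nRT₁/P₁ = 0.447×8.314×261/484 = 2.00 L.
Isothermal: T stays 261 K; PV = const ⇒ V₂ = 7.86 L, P₂ = 123 kPa.

123 kPa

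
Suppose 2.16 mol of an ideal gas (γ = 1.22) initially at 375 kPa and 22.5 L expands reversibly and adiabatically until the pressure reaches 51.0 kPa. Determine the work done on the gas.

T₁ = P₁V₁/(nR) = 375×22.5/(2.16×8.314) = 470 K.
Adiabatic: T₂/T₁ = (P₂/P₁)^((γ−1)/γ) ⇒ T₂ = 470×(0.136)^0.180 = 328 K; V₂ = 115 L.
ΔU = nCvΔT = 2.16×37.8×(328−470) = -11600 J.
Q = 0 for an adiabatic process, so W = −ΔU = 11600 J.
Work done on the gas = −W_by = -11600 J.

-11600 J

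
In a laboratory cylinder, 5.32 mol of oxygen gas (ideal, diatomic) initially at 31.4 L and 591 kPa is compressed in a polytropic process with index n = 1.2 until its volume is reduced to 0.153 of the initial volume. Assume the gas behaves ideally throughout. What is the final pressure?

T₁ = P₁V₁/(nR) = 591×31.4/(5.32×8.314) = 420 K.
Polytropic n=1.2: T₂ = T₁(V₁/V₂)^(n−1) = 420×(6.54)^0.20 = 611 K; P₂ = P₁(V₁/V₂)^n = 5620 kPa.

5620 kPa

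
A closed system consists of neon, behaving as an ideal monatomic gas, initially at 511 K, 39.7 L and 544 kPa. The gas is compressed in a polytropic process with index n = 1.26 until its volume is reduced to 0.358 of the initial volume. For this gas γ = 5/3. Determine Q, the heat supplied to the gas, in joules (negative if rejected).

-15500 J

n = P₁V₁/(RT₁) = 544×39.7/(8.314×511) = 5.08 mol.
Polytropic n=1.26: T₂ = T₁(V₁/V₂)^(n−1) = 511×(2.79)^0.26 = 667 K; P₂ = P₁(V₁/V₂)^n = 1980 kPa.
W = (P₁V₁−P₂V₂)/(n−1) = (544×39.7−1980×14.2)/0.26 = -25400 J.
ΔU = nCvΔT = 5.08×12.5×(667−511) = 9920 J.
Q = ΔU + W = -15500 J.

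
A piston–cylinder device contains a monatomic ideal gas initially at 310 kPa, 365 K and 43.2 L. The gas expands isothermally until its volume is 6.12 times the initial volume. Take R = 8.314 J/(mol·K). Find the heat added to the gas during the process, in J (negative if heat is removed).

n = P₁V₁/(RT₁) = 310×43.2/(8.314×365) = 4.41 mol.
Isothermal: T stays 365 K; PV = const ⇒ V₂ = 264 L, P₂ = 50.7 kPa.
ΔU = 0 (ideal gas, T constant).
W = nRT ln(V₂/V₁) = 4.41×8.314×365×ln(6.12) = 24300 J.
Q = ΔU + W = 24300 J.

24300 J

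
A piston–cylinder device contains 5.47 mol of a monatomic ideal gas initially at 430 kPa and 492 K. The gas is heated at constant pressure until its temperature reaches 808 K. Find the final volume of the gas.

V₁ = nRT₁/P₁ = 5.47×8.314×492/430 = 52.0 L.
Isobaric: P stays 430 kPa; V/T = const ⇒ T₂ = 808 K, V₂ = 85.5 L.

85.5 L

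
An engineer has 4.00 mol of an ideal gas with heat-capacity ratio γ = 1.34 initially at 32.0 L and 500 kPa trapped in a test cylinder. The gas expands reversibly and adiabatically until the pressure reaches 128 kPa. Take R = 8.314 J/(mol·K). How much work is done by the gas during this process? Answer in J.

T₁ = P₁V₁/(nR) = 500×32.0/(4.00×8.314) = 481 K.
Adiabatic: T₂/T₁ = (P₂/P₁)^((γ−1)/γ) ⇒ T₂ = 481×(0.256)^0.254 = 340 K; V₂ = 88.5 L.
ΔU = nCvΔT = 4.00×24.5×(340−481) = -13800 J.
Q = 0 for an adiabatic process, so W = −ΔU = 13800 J.

13800 J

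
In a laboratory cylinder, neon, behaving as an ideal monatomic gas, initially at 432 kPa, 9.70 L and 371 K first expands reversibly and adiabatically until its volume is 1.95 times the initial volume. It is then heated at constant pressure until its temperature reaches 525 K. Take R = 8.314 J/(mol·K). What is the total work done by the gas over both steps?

n = P₁V₁/(RT₁) = 432×9.70/(8.314×371) = 1.36 mol.
Step 1 — Adiabatic: TV^(γ−1) = const ⇒ T₂ = 371×(0.513)^0.667 = 238 K; PV^γ = const ⇒ P₂ = 142 kPa.
ΔU = nCvΔT = 1.36×12.5×(238−371) = -2260 J.
Q = 0 for an adiabatic process, so W = −ΔU = 2260 J.
State after step 1: P = 142 kPa, V = 18.9 L, T = 238 K.
Step 2 — Isobaric: P stays 142 kPa; V/T = const ⇒ T₂ = 525 K, V₂ = 41.8 L.
W = PΔV = 142×(41.8−18.9) kPa·L = 3250 J.
ΔU = nCvΔT = 1.36×12.5×(525−238) = 4870 J.
Q = ΔU + W = nCpΔT = 8110 J.
Net over both steps: W = 5500 J, Q = 8110 J, ΔU = 2610 J.

5500 J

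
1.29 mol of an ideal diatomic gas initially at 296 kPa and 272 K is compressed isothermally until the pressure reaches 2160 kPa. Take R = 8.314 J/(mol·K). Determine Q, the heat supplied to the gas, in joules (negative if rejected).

V₁ = nRT₁/P₁ = 1.29×8.314×272/296 = 9.86 L.
Isothermal: T stays 272 K; PV = const ⇒ V₂ = 1.35 L, P₂ = 2160 kPa.
ΔU = 0 (ideal gas, T constant).
W = nRT ln(V₂/V₁) = 1.29×8.314×272×ln(0.137) = -5800 J.
Q = ΔU + W = -5800 J.

-5800 J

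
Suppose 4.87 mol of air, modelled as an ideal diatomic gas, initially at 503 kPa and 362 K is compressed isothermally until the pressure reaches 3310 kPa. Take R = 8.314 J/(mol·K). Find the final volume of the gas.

4.43 L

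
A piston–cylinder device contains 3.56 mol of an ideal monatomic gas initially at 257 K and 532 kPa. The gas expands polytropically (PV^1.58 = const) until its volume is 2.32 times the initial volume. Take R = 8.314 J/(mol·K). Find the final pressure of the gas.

141 kPa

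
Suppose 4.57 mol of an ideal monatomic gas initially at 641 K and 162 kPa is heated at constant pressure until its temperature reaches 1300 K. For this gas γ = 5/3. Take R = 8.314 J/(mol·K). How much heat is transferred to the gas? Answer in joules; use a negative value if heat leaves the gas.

62600 J

V₁ = nRT₁/P₁ = 4.57×8.314×641/162 = 150 L.
Isobaric: P stays 162 kPa; V/T = const ⇒ T₂ = 1300 K, V₂ = 305 L.
W = PΔV = 162×(305−150) kPa·L = 25000 J.
ΔU = nCvΔT = 4.57×12.5×(1300−641) = 37600 J.
Q = ΔU + W = nCpΔT = 62600 J.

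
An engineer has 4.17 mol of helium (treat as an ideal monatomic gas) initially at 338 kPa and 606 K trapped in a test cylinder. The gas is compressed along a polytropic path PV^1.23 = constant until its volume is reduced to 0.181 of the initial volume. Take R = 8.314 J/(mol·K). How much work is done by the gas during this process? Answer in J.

V₁ = nRT₁/P₁ = 4.17×8.314×606/338 = 62.2 L.
Polytropic n=1.23: T₂ = T₁(V₁/V₂)^(n−1) = 606×(5.52)^0.23 = 898 K; P₂ = P₁(V₁/V₂)^n = 2770 kPa.
W = (P₁V₁−P₂V₂)/(n−1) = (338×62.2−2770×11.3)/0.23 = -44000 J.

-44000 J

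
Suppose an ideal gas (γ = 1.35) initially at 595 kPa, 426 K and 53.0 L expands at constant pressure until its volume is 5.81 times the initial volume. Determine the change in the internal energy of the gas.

n = P₁V₁/(RT₁) = 595×53.0/(8.314×426) = 8.90 mol.
Isobaric: P stays 595 kPa; V/T = const ⇒ T₂ = 2480 K, V₂ = 308 L.
For an ideal gas ΔU = nCvΔT with Cv = R/(γ−1) = 23.8 J/(mol·K).
ΔU = 8.90×23.8×(2480−426) = 433000 J.

433000 J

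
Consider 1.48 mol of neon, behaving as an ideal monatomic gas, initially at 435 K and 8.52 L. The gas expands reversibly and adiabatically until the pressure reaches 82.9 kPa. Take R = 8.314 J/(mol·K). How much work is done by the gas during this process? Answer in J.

4460 J

P₁ = nRT₁/V₁ = 1.48×8.314×435/8.52 = 628 kPa.
Adiabatic: T₂/T₁ = (P₂/P₁)^((γ−1)/γ) ⇒ T₂ = 435×(0.132)^0.400 = 193 K; V₂ = 28.7 L.
ΔU = nCvΔT = 1.48×12.5×(193−435) = -4460 J.
Q = 0 for an adiabatic process, so W = −ΔU = 4460 J.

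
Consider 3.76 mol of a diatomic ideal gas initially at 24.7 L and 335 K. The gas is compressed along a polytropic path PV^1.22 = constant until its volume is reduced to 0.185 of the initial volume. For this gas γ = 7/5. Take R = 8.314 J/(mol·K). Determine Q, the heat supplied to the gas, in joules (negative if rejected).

-9630 J

P₁ = nRT₁/V₁ = 3.76×8.314×335/24.7 = 424 kPa.
Polytropic n=1.22: T₂ = T₁(V₁/V₂)^(n−1) = 335×(5.41)^0.22 = 486 K; P₂ = P₁(V₁/V₂)^n = 3320 kPa.
W = (P₁V₁−P₂V₂)/(n−1) = (424×24.7−3320×4.57)/0.22 = -21400 J.
ΔU = nCvΔT = 3.76×20.8×(486−335) = 11800 J.
Q = ΔU + W = -9630 J.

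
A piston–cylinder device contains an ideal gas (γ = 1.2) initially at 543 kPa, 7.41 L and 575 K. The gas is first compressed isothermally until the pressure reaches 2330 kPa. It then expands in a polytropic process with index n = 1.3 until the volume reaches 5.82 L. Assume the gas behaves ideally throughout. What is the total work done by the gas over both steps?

-1760 J

n = P₁V₁/(RT₁) = 543×7.41/(8.314×575) = 0.842 mol.
Step 1 — Isothermal: T stays 575 K; PV = const ⇒ V₂ = 1.73 L, P₂ = 2330 kPa.
ΔU = 0 (ideal gas, T constant).
W = nRT ln(V₂/V₁) = 0.842×8.314×575×ln(0.233) = -5860 J.
Q = ΔU + W = -5860 J.
State after step 1: P = 2330 kPa, V = 1.73 L, T = 575 K.
Step 2 — Polytropic n=1.3: T₂ = T₁(V₁/V₂)^(n−1) = 575×(0.297)^0.30 = 399 K; P₂ = P₁(V₁/V₂)^n = 480 kPa.
W = (P₁V₁−P₂V₂)/(n−1) = (2330×1.73−480×5.82)/0.30 = 4100 J.
ΔU = nCvΔT = 0.842×41.6×(399−575) = -6150 J.
Q = ΔU + W = -2050 J.
Net over both steps: W = -1760 J, Q = -7910 J, ΔU = -6150 J.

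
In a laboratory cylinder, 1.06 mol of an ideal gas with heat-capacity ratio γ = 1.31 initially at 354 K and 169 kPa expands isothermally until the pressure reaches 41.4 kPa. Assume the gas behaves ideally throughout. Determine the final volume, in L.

V₁ = nRT₁/P₁ = 1.06×8.314×354/169 = 18.5 L.
Isothermal: T stays 354 K; PV = const ⇒ V₂ = 75.4 L, P₂ = 41.4 kPa.

75.4 L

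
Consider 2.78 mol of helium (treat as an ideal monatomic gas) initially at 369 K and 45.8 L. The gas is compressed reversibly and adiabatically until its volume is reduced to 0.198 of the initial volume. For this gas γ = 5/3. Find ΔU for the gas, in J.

24900 J

P₁ = nRT₁/V₁ = 2.78×8.314×369/45.8 = 186 kPa.
Adiabatic: TV^(γ−1) = const ⇒ T₂ = 369×(5.05)^0.667 = 1090 K; PV^γ = const ⇒ P₂ = 2770 kPa.
For an ideal gas ΔU = nCvΔT with Cv = (3/2)R = 12.5 J/(mol·K).
ΔU = 2.78×12.5×(1090−369) = 24900 J.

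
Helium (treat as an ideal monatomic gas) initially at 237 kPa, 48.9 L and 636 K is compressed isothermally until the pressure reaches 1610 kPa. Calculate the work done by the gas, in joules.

-22200 J

n = P₁V₁/(RT₁) = 237×48.9/(8.314×636) = 2.19 mol.
Isothermal: T stays 636 K; PV = const ⇒ V₂ = 7.20 L, P₂ = 1610 kPa.
W = nRT ln(V₂/V₁) = 2.19×8.314×636×ln(0.147) = -22200 J.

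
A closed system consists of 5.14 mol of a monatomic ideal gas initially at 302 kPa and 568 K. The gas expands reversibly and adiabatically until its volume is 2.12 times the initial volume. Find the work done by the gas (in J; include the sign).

V₁ = nRT₁/P₁ = 5.14×8.314×568/302 = 80.4 L.
Adiabatic: TV^(γ−1) = const ⇒ T₂ = 568×(0.472)^0.667 = 344 K; PV^γ = const ⇒ P₂ = 86.3 kPa.
ΔU = nCvΔT = 5.14×12.5×(344−568) = -14300 J.
Q = 0 for an adiabatic process, so W = −ΔU = 14300 J.

14300 J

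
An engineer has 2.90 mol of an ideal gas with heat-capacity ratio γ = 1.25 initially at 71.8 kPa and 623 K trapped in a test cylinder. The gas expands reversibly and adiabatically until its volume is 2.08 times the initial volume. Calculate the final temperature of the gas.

V₁ = nRT₁/P₁ = 2.90×8.314×623/71.8 = 209 L.
Adiabatic: TV^(γ−1) = const ⇒ T₂ = 623×(0.481)^0.250 = 519 K; PV^γ = const ⇒ P₂ = 28.7 kPa.

519 K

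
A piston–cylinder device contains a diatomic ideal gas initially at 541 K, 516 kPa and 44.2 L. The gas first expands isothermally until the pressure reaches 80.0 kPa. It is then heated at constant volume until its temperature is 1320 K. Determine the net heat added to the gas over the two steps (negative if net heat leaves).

125000 J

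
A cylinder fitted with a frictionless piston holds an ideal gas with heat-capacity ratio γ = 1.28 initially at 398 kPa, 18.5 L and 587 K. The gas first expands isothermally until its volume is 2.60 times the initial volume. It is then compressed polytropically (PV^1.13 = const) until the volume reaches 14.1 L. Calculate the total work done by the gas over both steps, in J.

n = P₁V₁/(RT₁) = 398×18.5/(8.314×587) = 1.51 mol.
Step 1 — Isothermal: T stays 587 K; PV = const ⇒ V₂ = 48.1 L, P₂ = 153 kPa.
ΔU = 0 (ideal gas, T constant).
W = nRT ln(V₂/V₁) = 1.51×8.314×587×ln(2.60) = 7040 J.
Q = ΔU + W = 7040 J.
State after step 1: P = 153 kPa, V = 48.1 L, T = 587 K.
Step 2 — Polytropic n=1.13: T₂ = T₁(V₁/V₂)^(n−1) = 587×(3.41)^0.13 = 689 K; P₂ = P₁(V₁/V₂)^n = 613 kPa.
W = (P₁V₁−P₂V₂)/(n−1) = (153×48.1−613×14.1)/0.13 = -9800 J.
ΔU = nCvΔT = 1.51×29.7×(689−587) = 4550 J.
Q = ΔU + W = -5250 J.
Net over both steps: W = -2760 J, Q = 1790 J, ΔU = 4550 J.

-2760 J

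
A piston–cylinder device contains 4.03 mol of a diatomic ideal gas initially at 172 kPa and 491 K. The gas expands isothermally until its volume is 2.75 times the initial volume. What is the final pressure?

62.5 kPa

V₁ = nRT₁/P₁ = 4.03×8.314×491/172 = 95.6 L.
Isothermal: T stays 491 K; PV = const ⇒ V₂ = 263 L, P₂ = 62.5 kPa.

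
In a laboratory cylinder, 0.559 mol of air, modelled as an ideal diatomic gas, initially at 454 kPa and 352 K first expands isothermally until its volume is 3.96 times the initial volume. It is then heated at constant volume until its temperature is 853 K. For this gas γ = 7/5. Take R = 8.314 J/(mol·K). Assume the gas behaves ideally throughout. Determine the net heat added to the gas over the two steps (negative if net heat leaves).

V₁ = nRT₁/P₁ = 0.559×8.314×352/454 = 3.60 L.
Step 1 — Isothermal: T stays 352 K; PV = const ⇒ V₂ = 14.3 L, P₂ = 115 kPa.
ΔU = 0 (ideal gas, T constant).
W = nRT ln(V₂/V₁) = 0.559×8.314×352×ln(3.96) = 2250 J.
Q = ΔU + W = 2250 J.
State after step 1: P = 115 kPa, V = 14.3 L, T = 352 K.
Step 2 — Isochoric: V stays 14.3 L; P/T = const ⇒ T₂ = 853 K, P₂ = 278 kPa.
W = 0 (no volume change).
ΔU = nCvΔT = 0.559×20.8×(853−352) = 5820 J.
Q = ΔU = 5820 J.
Net over both steps: W = 2250 J, Q = 8070 J, ΔU = 5820 J.

8070 J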